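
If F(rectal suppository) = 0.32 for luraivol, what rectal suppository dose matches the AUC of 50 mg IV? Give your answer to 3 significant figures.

D_rectal = 156 mg

For equal systemic exposure: F × D_ev = D_iv
D_ev = D_iv / F = 50 / 0.32 = 156.25 mg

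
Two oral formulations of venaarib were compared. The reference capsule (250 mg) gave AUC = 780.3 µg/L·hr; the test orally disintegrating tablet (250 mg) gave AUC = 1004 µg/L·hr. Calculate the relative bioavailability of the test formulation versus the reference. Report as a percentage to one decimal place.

F_rel = (AUC_test/D_test) / (AUC_ref/D_ref)
      = (1004/250) / (780.3/250)
      = 4.016 / 3.1212 = 1.2867 = 128.67%

F_rel = 128.7%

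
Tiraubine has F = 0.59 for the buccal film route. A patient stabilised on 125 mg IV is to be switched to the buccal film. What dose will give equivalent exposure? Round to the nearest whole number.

D_buccal = 212 mg

For equal systemic exposure: F × D_ev = D_iv
D_ev = D_iv / F = 125 / 0.59 = 211.864 mg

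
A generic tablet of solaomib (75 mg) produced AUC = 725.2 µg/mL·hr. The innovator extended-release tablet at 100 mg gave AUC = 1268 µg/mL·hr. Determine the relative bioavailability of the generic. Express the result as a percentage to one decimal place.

F_rel = (AUC_test/D_test) / (AUC_ref/D_ref)
      = (725.2/75) / (1268/100)
      = 9.66933 / 12.68 = 0.7626 = 76.26%

F_rel = 76.3%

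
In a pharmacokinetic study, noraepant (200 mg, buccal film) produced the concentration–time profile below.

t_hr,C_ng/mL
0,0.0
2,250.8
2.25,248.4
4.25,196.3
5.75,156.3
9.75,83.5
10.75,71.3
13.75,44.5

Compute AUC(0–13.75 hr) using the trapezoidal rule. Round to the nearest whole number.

Trapezoidal AUC_0→13.75:
  [0→2]: (0.0+250.8)/2 × 2 = 250.8
  [2→2.25]: (250.8+248.4)/2 × 0.25 = 62.4
  [2.25→4.25]: (248.4+196.3)/2 × 2 = 444.7
  [4.25→5.75]: (196.3+156.3)/2 × 1.5 = 264.45
  [5.75→9.75]: (156.3+83.5)/2 × 4 = 479.6
  [9.75→10.75]: (83.5+71.3)/2 × 1 = 77.4
  [10.75→13.75]: (71.3+44.5)/2 × 3 = 173.7
  Sum = 1753.05 ng/mL·hr

AUC = 1753 ng/mL·hr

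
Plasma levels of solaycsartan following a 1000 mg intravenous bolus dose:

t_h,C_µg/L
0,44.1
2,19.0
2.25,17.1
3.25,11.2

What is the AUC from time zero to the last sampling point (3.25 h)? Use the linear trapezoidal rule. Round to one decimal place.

AUC = 81.8 µg/L·h

Trapezoidal AUC_0→3.25:
  [0→2]: (44.1+19.0)/2 × 2 = 63.1
  [2→2.25]: (19.0+17.1)/2 × 0.25 = 4.5125
  [2.25→3.25]: (17.1+11.2)/2 × 1 = 14.15
  Sum = 81.7625 µg/L·h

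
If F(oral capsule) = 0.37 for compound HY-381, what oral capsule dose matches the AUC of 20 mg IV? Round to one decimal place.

For equal systemic exposure: F × D_ev = D_iv
D_ev = D_iv / F = 20 / 0.37 = 54.0541 mg

D_oral = 54.1 mg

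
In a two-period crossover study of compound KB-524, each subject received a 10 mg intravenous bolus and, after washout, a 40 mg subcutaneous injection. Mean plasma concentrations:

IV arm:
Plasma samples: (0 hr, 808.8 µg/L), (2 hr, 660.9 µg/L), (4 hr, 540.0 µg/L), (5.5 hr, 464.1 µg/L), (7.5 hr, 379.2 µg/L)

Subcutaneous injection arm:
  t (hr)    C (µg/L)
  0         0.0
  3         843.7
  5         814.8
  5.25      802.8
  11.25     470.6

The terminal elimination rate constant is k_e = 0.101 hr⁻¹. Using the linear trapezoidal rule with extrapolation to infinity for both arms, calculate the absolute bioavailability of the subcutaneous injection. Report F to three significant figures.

F = 0.362

Trapezoidal AUC_0→7.5 (IV):
  [0→2]: (808.8+660.9)/2 × 2 = 1469.7
  [2→4]: (660.9+540.0)/2 × 2 = 1200.9
  [4→5.5]: (540.0+464.1)/2 × 1.5 = 753.075
  [5.5→7.5]: (464.1+379.2)/2 × 2 = 843.3
  Sum = 4266.975 µg/L·hr
IV tail: 379.2/0.101 = 3754.455; AUC_iv,0→∞ = 4266.975 + 3754.455 = 8021.43 µg/L·hr
Trapezoidal AUC_0→11.25 (subcutaneous injection):
  [0→3]: (0.0+843.7)/2 × 3 = 1265.55
  [3→5]: (843.7+814.8)/2 × 2 = 1658.5
  [5→5.25]: (814.8+802.8)/2 × 0.25 = 202.2
  [5.25→11.25]: (802.8+470.6)/2 × 6 = 3820.2
  Sum = 6946.45 µg/L·hr
subcutaneous injection tail: 470.6/0.101 = 4659.406; AUC_ev,0→∞ = 6946.45 + 4659.406 = 11605.856 µg/L·hr
F = (AUC_ev/D_ev)/(AUC_iv/D_iv) = (11605.856/40)/(8021.43/10) = 290.1464/802.143 = 0.3617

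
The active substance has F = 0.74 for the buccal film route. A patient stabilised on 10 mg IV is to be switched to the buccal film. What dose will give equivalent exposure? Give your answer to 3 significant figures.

D_buccal = 13.5 mg

For equal systemic exposure: F × D_ev = D_iv
D_ev = D_iv / F = 10 / 0.74 = 13.5135 mg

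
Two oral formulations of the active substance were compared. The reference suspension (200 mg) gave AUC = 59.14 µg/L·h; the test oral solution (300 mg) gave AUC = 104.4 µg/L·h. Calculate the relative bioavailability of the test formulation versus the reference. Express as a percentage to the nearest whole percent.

F_rel = (AUC_test/D_test) / (AUC_ref/D_ref)
      = (104.4/300) / (59.14/200)
      = 0.348 / 0.2957 = 1.1769 = 117.69%

F_rel = 118%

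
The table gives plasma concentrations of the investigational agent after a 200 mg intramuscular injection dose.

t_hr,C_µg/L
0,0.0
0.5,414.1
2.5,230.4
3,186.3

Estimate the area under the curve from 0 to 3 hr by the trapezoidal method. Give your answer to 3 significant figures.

Trapezoidal AUC_0→3:
  [0→0.5]: (0.0+414.1)/2 × 0.5 = 103.525
  [0.5→2.5]: (414.1+230.4)/2 × 2 = 644.5
  [2.5→3]: (230.4+186.3)/2 × 0.5 = 104.175
  Sum = 852.2 µg/L·hr

AUC = 852 µg/L·hr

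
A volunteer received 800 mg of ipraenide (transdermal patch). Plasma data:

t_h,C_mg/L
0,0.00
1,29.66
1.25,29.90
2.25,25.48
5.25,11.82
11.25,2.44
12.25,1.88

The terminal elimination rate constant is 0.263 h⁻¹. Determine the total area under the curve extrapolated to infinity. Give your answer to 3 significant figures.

AUC = 158 mg/L·h

Trapezoidal AUC_0→12.25:
  [0→1]: (0.00+29.66)/2 × 1 = 14.83
  [1→1.25]: (29.66+29.90)/2 × 0.25 = 7.445
  [1.25→2.25]: (29.90+25.48)/2 × 1 = 27.69
  [2.25→5.25]: (25.48+11.82)/2 × 3 = 55.95
  [5.25→11.25]: (11.82+2.44)/2 × 6 = 42.78
  [11.25→12.25]: (2.44+1.88)/2 × 1 = 2.16
  Sum = 150.855 mg/L·h
Extrapolated tail: C_last / k_e = 1.88 / 0.263 = 7.148
AUC_0→∞ = 150.855 + 7.148 = 158.003 mg/L·h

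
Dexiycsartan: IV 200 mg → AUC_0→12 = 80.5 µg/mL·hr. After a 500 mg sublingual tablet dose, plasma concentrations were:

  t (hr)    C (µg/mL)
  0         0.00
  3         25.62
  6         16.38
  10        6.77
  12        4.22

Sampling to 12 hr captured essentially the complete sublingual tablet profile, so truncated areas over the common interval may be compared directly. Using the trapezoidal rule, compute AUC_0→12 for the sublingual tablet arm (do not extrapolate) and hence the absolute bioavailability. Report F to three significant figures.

Trapezoidal AUC_0→12 (sublingual tablet):
  [0→3]: (0.00+25.62)/2 × 3 = 38.43
  [3→6]: (25.62+16.38)/2 × 3 = 63.0
  [6→10]: (16.38+6.77)/2 × 4 = 46.3
  [10→12]: (6.77+4.22)/2 × 2 = 10.99
  Sum = 158.72 µg/mL·hr
F = (AUC_ev/D_ev)/(AUC_iv/D_iv) = (158.72/500)/(80.5/200) = 0.31744/0.4025 = 0.7887

F = 0.789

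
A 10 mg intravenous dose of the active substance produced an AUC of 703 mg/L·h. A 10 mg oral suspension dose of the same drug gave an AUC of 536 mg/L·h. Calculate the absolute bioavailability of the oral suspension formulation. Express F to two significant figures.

F = (AUC_ev / D_ev) / (AUC_iv / D_iv)
  = (536/10) / (703/10)
  = 53.6 / 70.3 = 0.7624

F = 0.76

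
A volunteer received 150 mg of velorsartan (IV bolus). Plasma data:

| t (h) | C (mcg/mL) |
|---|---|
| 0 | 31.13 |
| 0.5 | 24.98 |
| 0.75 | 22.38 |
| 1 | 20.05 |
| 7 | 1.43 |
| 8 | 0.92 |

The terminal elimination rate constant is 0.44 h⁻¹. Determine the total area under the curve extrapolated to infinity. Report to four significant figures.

AUC = 92.96 mcg/mL·h

Trapezoidal AUC_0→8:
  [0→0.5]: (31.13+24.98)/2 × 0.5 = 14.0275
  [0.5→0.75]: (24.98+22.38)/2 × 0.25 = 5.92
  [0.75→1]: (22.38+20.05)/2 × 0.25 = 5.30375
  [1→7]: (20.05+1.43)/2 × 6 = 64.44
  [7→8]: (1.43+0.92)/2 × 1 = 1.175
  Sum = 90.86625 mcg/mL·h
Extrapolated tail: C_last / k_e = 0.92 / 0.44 = 2.091
AUC_0→∞ = 90.86625 + 2.091 = 92.95725 mcg/mL·h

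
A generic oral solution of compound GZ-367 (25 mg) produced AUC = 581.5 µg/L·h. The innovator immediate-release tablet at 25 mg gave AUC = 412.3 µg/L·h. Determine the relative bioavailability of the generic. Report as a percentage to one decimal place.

F_rel = (AUC_test/D_test) / (AUC_ref/D_ref)
      = (581.5/25) / (412.3/25)
      = 23.26 / 16.492 = 1.4104 = 141.04%

F_rel = 141.0%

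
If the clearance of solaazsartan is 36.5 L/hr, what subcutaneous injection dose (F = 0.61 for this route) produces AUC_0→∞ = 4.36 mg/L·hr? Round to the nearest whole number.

Dose = 261 mg

Dose = CL × AUC_0→∞ / F
     = 36.5 × 4.36 / 0.61 = 260.885 mg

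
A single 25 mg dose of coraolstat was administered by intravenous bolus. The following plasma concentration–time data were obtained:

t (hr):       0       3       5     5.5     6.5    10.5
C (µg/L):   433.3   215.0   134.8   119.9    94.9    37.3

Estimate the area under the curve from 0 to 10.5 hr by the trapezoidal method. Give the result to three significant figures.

AUC = 1760 µg/L·hr

Trapezoidal AUC_0→10.5:
  [0→3]: (433.3+215.0)/2 × 3 = 972.45
  [3→5]: (215.0+134.8)/2 × 2 = 349.8
  [5→5.5]: (134.8+119.9)/2 × 0.5 = 63.675
  [5.5→6.5]: (119.9+94.9)/2 × 1 = 107.4
  [6.5→10.5]: (94.9+37.3)/2 × 4 = 264.4
  Sum = 1757.725 µg/L·hr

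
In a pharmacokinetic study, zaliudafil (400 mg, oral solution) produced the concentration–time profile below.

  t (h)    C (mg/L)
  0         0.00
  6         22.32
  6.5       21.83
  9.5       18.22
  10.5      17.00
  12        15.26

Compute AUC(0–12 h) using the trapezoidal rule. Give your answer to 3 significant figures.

Trapezoidal AUC_0→12:
  [0→6]: (0.00+22.32)/2 × 6 = 66.96
  [6→6.5]: (22.32+21.83)/2 × 0.5 = 11.0375
  [6.5→9.5]: (21.83+18.22)/2 × 3 = 60.075
  [9.5→10.5]: (18.22+17.00)/2 × 1 = 17.61
  [10.5→12]: (17.00+15.26)/2 × 1.5 = 24.195
  Sum = 179.8775 mg/L·h

AUC = 180 mg/L·h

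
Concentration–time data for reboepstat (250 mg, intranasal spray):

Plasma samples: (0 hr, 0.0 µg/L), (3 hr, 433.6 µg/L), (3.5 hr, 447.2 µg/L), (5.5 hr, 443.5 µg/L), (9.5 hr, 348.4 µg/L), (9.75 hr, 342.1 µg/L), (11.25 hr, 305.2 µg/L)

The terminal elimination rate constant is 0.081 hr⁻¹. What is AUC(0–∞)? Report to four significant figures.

AUC = 7685 µg/L·hr

Trapezoidal AUC_0→11.25:
  [0→3]: (0.0+433.6)/2 × 3 = 650.4
  [3→3.5]: (433.6+447.2)/2 × 0.5 = 220.2
  [3.5→5.5]: (447.2+443.5)/2 × 2 = 890.7
  [5.5→9.5]: (443.5+348.4)/2 × 4 = 1583.8
  [9.5→9.75]: (348.4+342.1)/2 × 0.25 = 86.3125
  [9.75→11.25]: (342.1+305.2)/2 × 1.5 = 485.475
  Sum = 3916.8875 µg/L·hr
Extrapolated tail: C_last / k_e = 305.2 / 0.081 = 3767.901
AUC_0→∞ = 3916.8875 + 3767.901 = 7684.7885 µg/L·hr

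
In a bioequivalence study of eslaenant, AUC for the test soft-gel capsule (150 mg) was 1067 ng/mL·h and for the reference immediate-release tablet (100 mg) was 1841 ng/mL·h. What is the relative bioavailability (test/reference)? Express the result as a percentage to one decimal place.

F_rel = (AUC_test/D_test) / (AUC_ref/D_ref)
      = (1067/150) / (1841/100)
      = 7.11333 / 18.41 = 0.3864 = 38.64%

F_rel = 38.6%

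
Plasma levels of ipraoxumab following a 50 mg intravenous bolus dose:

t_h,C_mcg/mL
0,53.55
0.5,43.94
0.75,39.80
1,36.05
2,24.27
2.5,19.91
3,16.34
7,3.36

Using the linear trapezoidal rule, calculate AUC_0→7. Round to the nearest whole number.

Trapezoidal AUC_0→7:
  [0→0.5]: (53.55+43.94)/2 × 0.5 = 24.3725
  [0.5→0.75]: (43.94+39.80)/2 × 0.25 = 10.4675
  [0.75→1]: (39.80+36.05)/2 × 0.25 = 9.48125
  [1→2]: (36.05+24.27)/2 × 1 = 30.16
  [2→2.5]: (24.27+19.91)/2 × 0.5 = 11.045
  [2.5→3]: (19.91+16.34)/2 × 0.5 = 9.0625
  [3→7]: (16.34+3.36)/2 × 4 = 39.4
  Sum = 133.98875 mcg/mL·h

AUC = 134 mcg/mL·h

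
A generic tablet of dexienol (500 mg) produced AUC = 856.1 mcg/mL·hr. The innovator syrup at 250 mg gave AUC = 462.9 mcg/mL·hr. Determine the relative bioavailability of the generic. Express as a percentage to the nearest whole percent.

F_rel = 92%

F_rel = (AUC_test/D_test) / (AUC_ref/D_ref)
      = (856.1/500) / (462.9/250)
      = 1.7122 / 1.8516 = 0.9247 = 92.47%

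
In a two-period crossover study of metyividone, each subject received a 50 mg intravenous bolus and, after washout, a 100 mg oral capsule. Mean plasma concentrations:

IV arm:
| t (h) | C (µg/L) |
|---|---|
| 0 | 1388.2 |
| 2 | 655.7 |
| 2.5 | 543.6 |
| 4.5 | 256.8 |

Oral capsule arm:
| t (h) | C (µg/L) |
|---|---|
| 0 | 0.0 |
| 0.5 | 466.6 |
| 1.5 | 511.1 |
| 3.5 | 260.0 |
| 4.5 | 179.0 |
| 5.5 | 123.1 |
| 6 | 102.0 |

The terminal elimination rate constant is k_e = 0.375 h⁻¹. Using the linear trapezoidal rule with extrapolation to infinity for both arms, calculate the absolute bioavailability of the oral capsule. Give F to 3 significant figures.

F = 0.271

Trapezoidal AUC_0→4.5 (IV):
  [0→2]: (1388.2+655.7)/2 × 2 = 2043.9
  [2→2.5]: (655.7+543.6)/2 × 0.5 = 299.825
  [2.5→4.5]: (543.6+256.8)/2 × 2 = 800.4
  Sum = 3144.125 µg/L·h
IV tail: 256.8/0.375 = 684.800; AUC_iv,0→∞ = 3144.125 + 684.800 = 3828.925 µg/L·h
Trapezoidal AUC_0→6 (oral capsule):
  [0→0.5]: (0.0+466.6)/2 × 0.5 = 116.65
  [0.5→1.5]: (466.6+511.1)/2 × 1 = 488.85
  [1.5→3.5]: (511.1+260.0)/2 × 2 = 771.1
  [3.5→4.5]: (260.0+179.0)/2 × 1 = 219.5
  [4.5→5.5]: (179.0+123.1)/2 × 1 = 151.05
  [5.5→6]: (123.1+102.0)/2 × 0.5 = 56.275
  Sum = 1803.425 µg/L·h
oral capsule tail: 102.0/0.375 = 272.000; AUC_ev,0→∞ = 1803.425 + 272.000 = 2075.425 µg/L·h
F = (AUC_ev/D_ev)/(AUC_iv/D_iv) = (2075.425/100)/(3828.925/50) = 20.75425/76.5785 = 0.2710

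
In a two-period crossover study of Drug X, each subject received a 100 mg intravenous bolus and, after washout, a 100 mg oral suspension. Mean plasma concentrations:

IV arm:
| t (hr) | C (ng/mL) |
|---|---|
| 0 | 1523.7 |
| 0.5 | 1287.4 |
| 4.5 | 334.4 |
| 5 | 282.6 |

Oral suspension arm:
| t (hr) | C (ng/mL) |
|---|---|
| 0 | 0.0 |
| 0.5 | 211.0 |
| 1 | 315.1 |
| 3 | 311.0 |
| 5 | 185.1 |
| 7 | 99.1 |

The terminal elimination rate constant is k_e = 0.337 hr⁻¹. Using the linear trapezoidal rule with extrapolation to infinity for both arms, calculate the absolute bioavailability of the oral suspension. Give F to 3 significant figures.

F = 0.382

Trapezoidal AUC_0→5 (IV):
  [0→0.5]: (1523.7+1287.4)/2 × 0.5 = 702.775
  [0.5→4.5]: (1287.4+334.4)/2 × 4 = 3243.6
  [4.5→5]: (334.4+282.6)/2 × 0.5 = 154.25
  Sum = 4100.625 ng/mL·hr
IV tail: 282.6/0.337 = 838.576; AUC_iv,0→∞ = 4100.625 + 838.576 = 4939.201 ng/mL·hr
Trapezoidal AUC_0→7 (oral suspension):
  [0→0.5]: (0.0+211.0)/2 × 0.5 = 52.75
  [0.5→1]: (211.0+315.1)/2 × 0.5 = 131.525
  [1→3]: (315.1+311.0)/2 × 2 = 626.1
  [3→5]: (311.0+185.1)/2 × 2 = 496.1
  [5→7]: (185.1+99.1)/2 × 2 = 284.2
  Sum = 1590.675 ng/mL·hr
oral suspension tail: 99.1/0.337 = 294.065; AUC_ev,0→∞ = 1590.675 + 294.065 = 1884.74 ng/mL·hr
F = (AUC_ev/D_ev)/(AUC_iv/D_iv) = (1884.74/100)/(4939.201/100) = 18.8474/49.39201 = 0.3816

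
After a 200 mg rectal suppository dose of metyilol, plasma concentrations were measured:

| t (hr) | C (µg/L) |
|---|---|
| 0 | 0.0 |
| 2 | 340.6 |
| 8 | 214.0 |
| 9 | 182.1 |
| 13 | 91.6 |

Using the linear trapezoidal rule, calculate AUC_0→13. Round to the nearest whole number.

Trapezoidal AUC_0→13:
  [0→2]: (0.0+340.6)/2 × 2 = 340.6
  [2→8]: (340.6+214.0)/2 × 6 = 1663.8
  [8→9]: (214.0+182.1)/2 × 1 = 198.05
  [9→13]: (182.1+91.6)/2 × 4 = 547.4
  Sum = 2749.85 µg/L·hr

AUC = 2750 µg/L·hr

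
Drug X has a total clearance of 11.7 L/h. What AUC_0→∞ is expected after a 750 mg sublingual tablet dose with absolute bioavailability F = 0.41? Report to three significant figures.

AUC = 26.3 mg/L·h

AUC_0→∞ = F × Dose / CL
        = 0.41 × 750 / 11.7 = 26.2821 mg/L·h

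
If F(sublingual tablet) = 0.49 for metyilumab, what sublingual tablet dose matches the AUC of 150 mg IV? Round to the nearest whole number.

For equal systemic exposure: F × D_ev = D_iv
D_ev = D_iv / F = 150 / 0.49 = 306.122 mg

D_sublingual = 306 mg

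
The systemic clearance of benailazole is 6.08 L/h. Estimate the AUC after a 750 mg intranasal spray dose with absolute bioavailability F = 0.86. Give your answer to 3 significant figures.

AUC = 106 mg/L·h

AUC_0→∞ = F × Dose / CL
        = 0.86 × 750 / 6.08 = 106.086 mg/L·h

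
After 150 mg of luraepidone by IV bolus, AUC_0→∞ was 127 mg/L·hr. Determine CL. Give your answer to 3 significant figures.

CL = Dose_iv / AUC_0→∞
   = 150 / 127 = 1.1811 L/hr

CL = 1.18 L/hr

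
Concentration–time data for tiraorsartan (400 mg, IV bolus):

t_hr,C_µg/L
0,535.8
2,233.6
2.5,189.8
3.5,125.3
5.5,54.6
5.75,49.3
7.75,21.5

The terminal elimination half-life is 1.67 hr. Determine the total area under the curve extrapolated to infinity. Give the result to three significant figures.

AUC = 1350 µg/L·hr

Trapezoidal AUC_0→7.75:
  [0→2]: (535.8+233.6)/2 × 2 = 769.4
  [2→2.5]: (233.6+189.8)/2 × 0.5 = 105.85
  [2.5→3.5]: (189.8+125.3)/2 × 1 = 157.55
  [3.5→5.5]: (125.3+54.6)/2 × 2 = 179.9
  [5.5→5.75]: (54.6+49.3)/2 × 0.25 = 12.9875
  [5.75→7.75]: (49.3+21.5)/2 × 2 = 70.8
  Sum = 1296.4875 µg/L·hr
k_e = ln2 / t½ = 0.693147 / 1.67 = 0.4151 hr^-1
Extrapolated tail: C_last / k_e = 21.5 / 0.4151 = 51.795
AUC_0→∞ = 1296.4875 + 51.795 = 1348.2825 µg/L·hr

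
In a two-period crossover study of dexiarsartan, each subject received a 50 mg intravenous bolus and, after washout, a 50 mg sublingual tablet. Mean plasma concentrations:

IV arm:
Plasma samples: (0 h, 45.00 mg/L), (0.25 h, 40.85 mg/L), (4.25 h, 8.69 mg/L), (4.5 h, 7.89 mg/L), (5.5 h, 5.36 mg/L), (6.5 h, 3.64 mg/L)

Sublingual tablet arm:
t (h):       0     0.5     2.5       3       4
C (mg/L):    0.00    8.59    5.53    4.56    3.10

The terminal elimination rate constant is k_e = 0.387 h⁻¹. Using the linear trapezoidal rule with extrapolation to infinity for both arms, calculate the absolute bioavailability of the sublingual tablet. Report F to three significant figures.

F = 0.231

Trapezoidal AUC_0→6.5 (IV):
  [0→0.25]: (45.00+40.85)/2 × 0.25 = 10.73125
  [0.25→4.25]: (40.85+8.69)/2 × 4 = 99.08
  [4.25→4.5]: (8.69+7.89)/2 × 0.25 = 2.0725
  [4.5→5.5]: (7.89+5.36)/2 × 1 = 6.625
  [5.5→6.5]: (5.36+3.64)/2 × 1 = 4.5
  Sum = 123.00875 mg/L·h
IV tail: 3.64/0.387 = 9.406; AUC_iv,0→∞ = 123.00875 + 9.406 = 132.41475 mg/L·h
Trapezoidal AUC_0→4 (sublingual tablet):
  [0→0.5]: (0.00+8.59)/2 × 0.5 = 2.1475
  [0.5→2.5]: (8.59+5.53)/2 × 2 = 14.12
  [2.5→3]: (5.53+4.56)/2 × 0.5 = 2.5225
  [3→4]: (4.56+3.10)/2 × 1 = 3.83
  Sum = 22.62 mg/L·h
sublingual tablet tail: 3.10/0.387 = 8.010; AUC_ev,0→∞ = 22.62 + 8.010 = 30.63 mg/L·h
F = (AUC_ev/D_ev)/(AUC_iv/D_iv) = (30.63/50)/(132.41475/50) = 0.6126/2.648295 = 0.2313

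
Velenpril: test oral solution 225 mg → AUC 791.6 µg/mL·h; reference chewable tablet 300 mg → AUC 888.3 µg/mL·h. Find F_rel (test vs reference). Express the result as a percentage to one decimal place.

F_rel = (AUC_test/D_test) / (AUC_ref/D_ref)
      = (791.6/225) / (888.3/300)
      = 3.51822 / 2.961 = 1.1882 = 118.82%

F_rel = 118.8%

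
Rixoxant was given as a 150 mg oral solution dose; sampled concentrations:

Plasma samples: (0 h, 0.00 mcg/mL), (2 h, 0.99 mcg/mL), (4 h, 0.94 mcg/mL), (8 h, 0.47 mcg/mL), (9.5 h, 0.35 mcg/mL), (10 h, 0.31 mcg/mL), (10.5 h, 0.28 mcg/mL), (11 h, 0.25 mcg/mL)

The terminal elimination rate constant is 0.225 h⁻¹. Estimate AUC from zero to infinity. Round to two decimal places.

AUC = 7.91 mcg/mL·h

Trapezoidal AUC_0→11:
  [0→2]: (0.00+0.99)/2 × 2 = 0.99
  [2→4]: (0.99+0.94)/2 × 2 = 1.93
  [4→8]: (0.94+0.47)/2 × 4 = 2.82
  [8→9.5]: (0.47+0.35)/2 × 1.5 = 0.615
  [9.5→10]: (0.35+0.31)/2 × 0.5 = 0.165
  [10→10.5]: (0.31+0.28)/2 × 0.5 = 0.1475
  [10.5→11]: (0.28+0.25)/2 × 0.5 = 0.1325
  Sum = 6.8 mcg/mL·h
Extrapolated tail: C_last / k_e = 0.25 / 0.225 = 1.111
AUC_0→∞ = 6.8 + 1.111 = 7.911 mcg/mL·h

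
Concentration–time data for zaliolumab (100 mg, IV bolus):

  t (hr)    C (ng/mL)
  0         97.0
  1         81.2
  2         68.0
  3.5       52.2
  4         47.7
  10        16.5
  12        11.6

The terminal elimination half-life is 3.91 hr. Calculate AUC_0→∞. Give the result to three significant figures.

Trapezoidal AUC_0→12:
  [0→1]: (97.0+81.2)/2 × 1 = 89.1
  [1→2]: (81.2+68.0)/2 × 1 = 74.6
  [2→3.5]: (68.0+52.2)/2 × 1.5 = 90.15
  [3.5→4]: (52.2+47.7)/2 × 0.5 = 24.975
  [4→10]: (47.7+16.5)/2 × 6 = 192.6
  [10→12]: (16.5+11.6)/2 × 2 = 28.1
  Sum = 499.525 ng/mL·hr
k_e = ln2 / t½ = 0.693147 / 3.91 = 0.1773 hr^-1
Extrapolated tail: C_last / k_e = 11.6 / 0.1773 = 65.426
AUC_0→∞ = 499.525 + 65.426 = 564.951 ng/mL·hr

AUC = 565 ng/mL·hr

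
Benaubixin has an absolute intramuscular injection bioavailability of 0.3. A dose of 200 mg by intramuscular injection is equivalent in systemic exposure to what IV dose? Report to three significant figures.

Systemic exposure from an extravascular dose = F × D_ev, so the equivalent IV dose is F × D_ev.
D_iv = F × D_ev = 0.3 × 200 = 60 mg

D_iv = 60.0 mg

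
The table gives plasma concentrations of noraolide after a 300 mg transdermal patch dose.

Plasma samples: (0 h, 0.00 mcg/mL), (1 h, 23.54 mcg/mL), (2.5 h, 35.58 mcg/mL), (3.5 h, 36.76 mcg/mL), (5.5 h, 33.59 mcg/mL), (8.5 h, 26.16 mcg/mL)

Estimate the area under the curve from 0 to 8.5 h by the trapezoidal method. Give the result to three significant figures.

Trapezoidal AUC_0→8.5:
  [0→1]: (0.00+23.54)/2 × 1 = 11.77
  [1→2.5]: (23.54+35.58)/2 × 1.5 = 44.34
  [2.5→3.5]: (35.58+36.76)/2 × 1 = 36.17
  [3.5→5.5]: (36.76+33.59)/2 × 2 = 70.35
  [5.5→8.5]: (33.59+26.16)/2 × 3 = 89.625
  Sum = 252.255 mcg/mL·h

AUC = 252 mcg/mL·h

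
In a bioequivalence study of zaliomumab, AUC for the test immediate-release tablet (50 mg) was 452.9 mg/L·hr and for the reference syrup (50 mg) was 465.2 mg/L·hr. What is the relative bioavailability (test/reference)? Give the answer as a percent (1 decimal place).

F_rel = (AUC_test/D_test) / (AUC_ref/D_ref)
      = (452.9/50) / (465.2/50)
      = 9.058 / 9.304 = 0.9736 = 97.36%

F_rel = 97.4%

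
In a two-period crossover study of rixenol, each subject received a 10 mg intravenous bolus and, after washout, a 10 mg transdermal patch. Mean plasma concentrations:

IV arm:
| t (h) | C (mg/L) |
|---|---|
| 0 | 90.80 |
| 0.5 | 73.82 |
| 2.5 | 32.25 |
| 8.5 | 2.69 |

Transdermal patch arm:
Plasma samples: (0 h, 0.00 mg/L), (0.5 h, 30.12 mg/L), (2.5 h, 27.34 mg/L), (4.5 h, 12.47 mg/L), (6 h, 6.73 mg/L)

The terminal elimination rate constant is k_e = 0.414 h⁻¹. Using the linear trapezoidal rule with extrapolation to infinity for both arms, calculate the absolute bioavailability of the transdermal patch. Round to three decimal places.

F = 0.524

Trapezoidal AUC_0→8.5 (IV):
  [0→0.5]: (90.80+73.82)/2 × 0.5 = 41.155
  [0.5→2.5]: (73.82+32.25)/2 × 2 = 106.07
  [2.5→8.5]: (32.25+2.69)/2 × 6 = 104.82
  Sum = 252.045 mg/L·h
IV tail: 2.69/0.414 = 6.498; AUC_iv,0→∞ = 252.045 + 6.498 = 258.543 mg/L·h
Trapezoidal AUC_0→6 (transdermal patch):
  [0→0.5]: (0.00+30.12)/2 × 0.5 = 7.53
  [0.5→2.5]: (30.12+27.34)/2 × 2 = 57.46
  [2.5→4.5]: (27.34+12.47)/2 × 2 = 39.81
  [4.5→6]: (12.47+6.73)/2 × 1.5 = 14.4
  Sum = 119.2 mg/L·h
transdermal patch tail: 6.73/0.414 = 16.256; AUC_ev,0→∞ = 119.2 + 16.256 = 135.456 mg/L·h
F = (AUC_ev/D_ev)/(AUC_iv/D_iv) = (135.456/10)/(258.543/10) = 13.5456/25.8543 = 0.5239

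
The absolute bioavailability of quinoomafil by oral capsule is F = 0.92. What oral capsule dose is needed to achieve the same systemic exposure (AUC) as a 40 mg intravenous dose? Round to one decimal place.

For equal systemic exposure: F × D_ev = D_iv
D_ev = D_iv / F = 40 / 0.92 = 43.4783 mg

D_oral = 43.5 mg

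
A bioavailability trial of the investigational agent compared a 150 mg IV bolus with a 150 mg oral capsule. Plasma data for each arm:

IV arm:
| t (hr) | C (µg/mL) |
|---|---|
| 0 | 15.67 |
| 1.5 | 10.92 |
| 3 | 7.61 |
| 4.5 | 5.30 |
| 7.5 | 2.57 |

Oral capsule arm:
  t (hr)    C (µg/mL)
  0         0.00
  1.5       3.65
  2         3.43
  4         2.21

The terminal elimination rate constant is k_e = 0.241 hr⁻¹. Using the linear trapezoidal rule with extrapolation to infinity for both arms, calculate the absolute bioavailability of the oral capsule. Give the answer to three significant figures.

Trapezoidal AUC_0→7.5 (IV):
  [0→1.5]: (15.67+10.92)/2 × 1.5 = 19.9425
  [1.5→3]: (10.92+7.61)/2 × 1.5 = 13.8975
  [3→4.5]: (7.61+5.30)/2 × 1.5 = 9.6825
  [4.5→7.5]: (5.30+2.57)/2 × 3 = 11.805
  Sum = 55.3275 µg/mL·hr
IV tail: 2.57/0.241 = 10.664; AUC_iv,0→∞ = 55.3275 + 10.664 = 65.9915 µg/mL·hr
Trapezoidal AUC_0→4 (oral capsule):
  [0→1.5]: (0.00+3.65)/2 × 1.5 = 2.7375
  [1.5→2]: (3.65+3.43)/2 × 0.5 = 1.77
  [2→4]: (3.43+2.21)/2 × 2 = 5.64
  Sum = 10.1475 µg/mL·hr
oral capsule tail: 2.21/0.241 = 9.170; AUC_ev,0→∞ = 10.1475 + 9.170 = 19.3175 µg/mL·hr
F = (AUC_ev/D_ev)/(AUC_iv/D_iv) = (19.3175/150)/(65.9915/150) = 0.128783/0.439943 = 0.2927

F = 0.293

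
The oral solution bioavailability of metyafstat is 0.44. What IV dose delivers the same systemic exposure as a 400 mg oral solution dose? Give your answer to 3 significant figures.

D_iv = 176 mg

Systemic exposure from an extravascular dose = F × D_ev, so the equivalent IV dose is F × D_ev.
D_iv = F × D_ev = 0.44 × 400 = 176 mg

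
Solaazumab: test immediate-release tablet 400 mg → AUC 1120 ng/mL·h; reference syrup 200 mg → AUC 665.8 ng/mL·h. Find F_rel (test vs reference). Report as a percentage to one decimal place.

F_rel = 84.1%

F_rel = (AUC_test/D_test) / (AUC_ref/D_ref)
      = (1120/400) / (665.8/200)
      = 2.8 / 3.329 = 0.8411 = 84.11%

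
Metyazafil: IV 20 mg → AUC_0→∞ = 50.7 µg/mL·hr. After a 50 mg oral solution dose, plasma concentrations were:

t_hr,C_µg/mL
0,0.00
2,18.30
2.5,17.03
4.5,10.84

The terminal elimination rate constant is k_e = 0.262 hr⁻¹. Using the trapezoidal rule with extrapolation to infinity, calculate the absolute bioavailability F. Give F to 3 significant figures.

Trapezoidal AUC_0→4.5 (oral solution):
  [0→2]: (0.00+18.30)/2 × 2 = 18.3
  [2→2.5]: (18.30+17.03)/2 × 0.5 = 8.8325
  [2.5→4.5]: (17.03+10.84)/2 × 2 = 27.87
  Sum = 55.0025 µg/mL·hr
Tail: C_last/k_e = 10.84/0.262 = 41.374
AUC_0→∞ (oral solution) = 55.0025 + 41.374 = 96.3765 µg/mL·hr
F = (AUC_ev/D_ev)/(AUC_iv/D_iv) = (96.3765/50)/(50.7/20) = 1.92753/2.535 = 0.7604

F = 0.760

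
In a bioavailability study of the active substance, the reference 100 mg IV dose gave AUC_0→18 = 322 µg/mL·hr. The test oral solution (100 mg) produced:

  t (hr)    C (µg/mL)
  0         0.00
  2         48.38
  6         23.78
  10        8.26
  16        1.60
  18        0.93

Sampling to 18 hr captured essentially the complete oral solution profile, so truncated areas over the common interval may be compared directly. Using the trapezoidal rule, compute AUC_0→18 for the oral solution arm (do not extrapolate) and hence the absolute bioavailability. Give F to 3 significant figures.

Trapezoidal AUC_0→18 (oral solution):
  [0→2]: (0.00+48.38)/2 × 2 = 48.38
  [2→6]: (48.38+23.78)/2 × 4 = 144.32
  [6→10]: (23.78+8.26)/2 × 4 = 64.08
  [10→16]: (8.26+1.60)/2 × 6 = 29.58
  [16→18]: (1.60+0.93)/2 × 2 = 2.53
  Sum = 288.89 µg/mL·hr
F = (AUC_ev/D_ev)/(AUC_iv/D_iv) = (288.89/100)/(322/100) = 2.8889/3.22 = 0.8972

F = 0.897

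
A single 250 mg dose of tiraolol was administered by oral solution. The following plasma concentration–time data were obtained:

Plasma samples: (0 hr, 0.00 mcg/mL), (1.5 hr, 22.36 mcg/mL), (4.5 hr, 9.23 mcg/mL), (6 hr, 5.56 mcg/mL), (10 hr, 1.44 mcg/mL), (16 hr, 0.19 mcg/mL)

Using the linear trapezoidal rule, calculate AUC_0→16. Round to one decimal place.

Trapezoidal AUC_0→16:
  [0→1.5]: (0.00+22.36)/2 × 1.5 = 16.77
  [1.5→4.5]: (22.36+9.23)/2 × 3 = 47.385
  [4.5→6]: (9.23+5.56)/2 × 1.5 = 11.0925
  [6→10]: (5.56+1.44)/2 × 4 = 14.0
  [10→16]: (1.44+0.19)/2 × 6 = 4.89
  Sum = 94.1375 mcg/mL·hr

AUC = 94.1 mcg/mL·hr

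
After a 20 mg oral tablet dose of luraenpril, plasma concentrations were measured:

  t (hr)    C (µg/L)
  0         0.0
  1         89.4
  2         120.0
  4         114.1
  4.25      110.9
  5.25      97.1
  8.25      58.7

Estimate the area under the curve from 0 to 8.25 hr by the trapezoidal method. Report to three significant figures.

AUC = 749 µg/L·hr

Trapezoidal AUC_0→8.25:
  [0→1]: (0.0+89.4)/2 × 1 = 44.7
  [1→2]: (89.4+120.0)/2 × 1 = 104.7
  [2→4]: (120.0+114.1)/2 × 2 = 234.1
  [4→4.25]: (114.1+110.9)/2 × 0.25 = 28.125
  [4.25→5.25]: (110.9+97.1)/2 × 1 = 104.0
  [5.25→8.25]: (97.1+58.7)/2 × 3 = 233.7
  Sum = 749.325 µg/L·hr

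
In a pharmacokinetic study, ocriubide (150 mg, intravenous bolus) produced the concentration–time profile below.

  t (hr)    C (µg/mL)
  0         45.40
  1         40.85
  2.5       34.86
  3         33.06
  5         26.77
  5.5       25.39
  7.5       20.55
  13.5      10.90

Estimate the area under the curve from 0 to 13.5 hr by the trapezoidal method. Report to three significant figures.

Trapezoidal AUC_0→13.5:
  [0→1]: (45.40+40.85)/2 × 1 = 43.125
  [1→2.5]: (40.85+34.86)/2 × 1.5 = 56.7825
  [2.5→3]: (34.86+33.06)/2 × 0.5 = 16.98
  [3→5]: (33.06+26.77)/2 × 2 = 59.83
  [5→5.5]: (26.77+25.39)/2 × 0.5 = 13.04
  [5.5→7.5]: (25.39+20.55)/2 × 2 = 45.94
  [7.5→13.5]: (20.55+10.90)/2 × 6 = 94.35
  Sum = 330.0475 µg/mL·hr

AUC = 330 µg/mL·hr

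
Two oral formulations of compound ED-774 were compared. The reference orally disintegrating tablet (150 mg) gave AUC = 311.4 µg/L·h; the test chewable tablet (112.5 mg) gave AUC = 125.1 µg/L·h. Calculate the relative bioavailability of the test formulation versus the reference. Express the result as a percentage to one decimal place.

F_rel = (AUC_test/D_test) / (AUC_ref/D_ref)
      = (125.1/112.5) / (311.4/150)
      = 1.112 / 2.076 = 0.5356 = 53.56%

F_rel = 53.6%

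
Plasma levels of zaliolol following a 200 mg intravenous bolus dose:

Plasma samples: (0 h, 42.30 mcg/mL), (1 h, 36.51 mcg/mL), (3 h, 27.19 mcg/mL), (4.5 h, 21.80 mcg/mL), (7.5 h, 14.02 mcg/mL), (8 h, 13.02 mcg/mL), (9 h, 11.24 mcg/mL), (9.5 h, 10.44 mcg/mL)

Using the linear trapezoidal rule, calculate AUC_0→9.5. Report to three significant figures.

AUC = 218 mcg/mL·h

Trapezoidal AUC_0→9.5:
  [0→1]: (42.30+36.51)/2 × 1 = 39.405
  [1→3]: (36.51+27.19)/2 × 2 = 63.7
  [3→4.5]: (27.19+21.80)/2 × 1.5 = 36.7425
  [4.5→7.5]: (21.80+14.02)/2 × 3 = 53.73
  [7.5→8]: (14.02+13.02)/2 × 0.5 = 6.76
  [8→9]: (13.02+11.24)/2 × 1 = 12.13
  [9→9.5]: (11.24+10.44)/2 × 0.5 = 5.42
  Sum = 217.8875 mcg/mL·h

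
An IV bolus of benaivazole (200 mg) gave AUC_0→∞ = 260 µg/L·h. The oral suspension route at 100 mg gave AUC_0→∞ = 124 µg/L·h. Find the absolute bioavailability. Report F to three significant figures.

F = 0.954

F = (AUC_ev / D_ev) / (AUC_iv / D_iv)
  = (124/100) / (260/200)
  = 1.24 / 1.3 = 0.9538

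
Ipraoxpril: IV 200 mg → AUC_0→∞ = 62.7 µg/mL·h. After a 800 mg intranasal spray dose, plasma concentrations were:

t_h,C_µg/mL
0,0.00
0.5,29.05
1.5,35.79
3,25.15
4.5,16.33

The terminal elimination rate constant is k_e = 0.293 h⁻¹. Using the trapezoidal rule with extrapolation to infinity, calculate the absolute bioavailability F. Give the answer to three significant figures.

Trapezoidal AUC_0→4.5 (intranasal spray):
  [0→0.5]: (0.00+29.05)/2 × 0.5 = 7.2625
  [0.5→1.5]: (29.05+35.79)/2 × 1 = 32.42
  [1.5→3]: (35.79+25.15)/2 × 1.5 = 45.705
  [3→4.5]: (25.15+16.33)/2 × 1.5 = 31.11
  Sum = 116.4975 µg/mL·h
Tail: C_last/k_e = 16.33/0.293 = 55.734
AUC_0→∞ (intranasal spray) = 116.4975 + 55.734 = 172.2315 µg/mL·h
F = (AUC_ev/D_ev)/(AUC_iv/D_iv) = (172.2315/800)/(62.7/200) = 0.215289/0.3135 = 0.6867

F = 0.687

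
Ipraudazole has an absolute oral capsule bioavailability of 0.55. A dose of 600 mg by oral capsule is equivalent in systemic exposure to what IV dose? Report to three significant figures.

D_iv = 330 mg

Systemic exposure from an extravascular dose = F × D_ev, so the equivalent IV dose is F × D_ev.
D_iv = F × D_ev = 0.55 × 600 = 330 mg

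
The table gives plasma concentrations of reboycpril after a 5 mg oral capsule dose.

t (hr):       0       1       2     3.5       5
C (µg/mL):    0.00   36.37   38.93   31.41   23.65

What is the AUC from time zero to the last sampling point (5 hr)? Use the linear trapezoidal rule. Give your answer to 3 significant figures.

AUC = 150 µg/mL·hr

Trapezoidal AUC_0→5:
  [0→1]: (0.00+36.37)/2 × 1 = 18.185
  [1→2]: (36.37+38.93)/2 × 1 = 37.65
  [2→3.5]: (38.93+31.41)/2 × 1.5 = 52.755
  [3.5→5]: (31.41+23.65)/2 × 1.5 = 41.295
  Sum = 149.885 µg/mL·hr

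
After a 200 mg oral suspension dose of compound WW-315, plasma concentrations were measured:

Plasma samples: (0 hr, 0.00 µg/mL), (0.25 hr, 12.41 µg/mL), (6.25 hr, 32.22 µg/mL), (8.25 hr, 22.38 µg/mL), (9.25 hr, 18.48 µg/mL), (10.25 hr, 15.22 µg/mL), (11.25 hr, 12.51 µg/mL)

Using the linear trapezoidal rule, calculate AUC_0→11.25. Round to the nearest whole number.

AUC = 241 µg/mL·hr

Trapezoidal AUC_0→11.25:
  [0→0.25]: (0.00+12.41)/2 × 0.25 = 1.55125
  [0.25→6.25]: (12.41+32.22)/2 × 6 = 133.89
  [6.25→8.25]: (32.22+22.38)/2 × 2 = 54.6
  [8.25→9.25]: (22.38+18.48)/2 × 1 = 20.43
  [9.25→10.25]: (18.48+15.22)/2 × 1 = 16.85
  [10.25→11.25]: (15.22+12.51)/2 × 1 = 13.865
  Sum = 241.18625 µg/mL·hr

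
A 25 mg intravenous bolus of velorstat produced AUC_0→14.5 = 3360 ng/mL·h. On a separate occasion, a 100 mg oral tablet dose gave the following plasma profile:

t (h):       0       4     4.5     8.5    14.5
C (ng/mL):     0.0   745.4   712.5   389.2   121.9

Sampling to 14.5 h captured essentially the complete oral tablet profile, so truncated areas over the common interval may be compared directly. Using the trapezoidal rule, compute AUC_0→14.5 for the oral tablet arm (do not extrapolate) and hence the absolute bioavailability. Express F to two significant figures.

Trapezoidal AUC_0→14.5 (oral tablet):
  [0→4]: (0.0+745.4)/2 × 4 = 1490.8
  [4→4.5]: (745.4+712.5)/2 × 0.5 = 364.475
  [4.5→8.5]: (712.5+389.2)/2 × 4 = 2203.4
  [8.5→14.5]: (389.2+121.9)/2 × 6 = 1533.3
  Sum = 5591.975 ng/mL·h
F = (AUC_ev/D_ev)/(AUC_iv/D_iv) = (5591.975/100)/(3360/25) = 55.91975/134.4 = 0.4161

F = 0.42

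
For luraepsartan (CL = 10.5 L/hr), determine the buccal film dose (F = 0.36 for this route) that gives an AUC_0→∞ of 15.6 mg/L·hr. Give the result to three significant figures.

Dose = 455 mg

Dose = CL × AUC_0→∞ / F
     = 10.5 × 15.6 / 0.36 = 455 mg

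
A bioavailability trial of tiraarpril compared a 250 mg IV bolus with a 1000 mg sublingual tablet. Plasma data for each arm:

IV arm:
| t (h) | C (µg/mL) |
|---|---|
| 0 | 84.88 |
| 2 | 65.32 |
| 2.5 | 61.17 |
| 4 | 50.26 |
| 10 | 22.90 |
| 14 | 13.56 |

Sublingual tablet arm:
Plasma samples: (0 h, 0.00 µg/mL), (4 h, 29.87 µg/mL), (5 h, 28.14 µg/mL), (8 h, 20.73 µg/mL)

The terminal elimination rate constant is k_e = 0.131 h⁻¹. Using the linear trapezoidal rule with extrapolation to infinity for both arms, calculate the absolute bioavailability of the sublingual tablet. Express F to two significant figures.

Trapezoidal AUC_0→14 (IV):
  [0→2]: (84.88+65.32)/2 × 2 = 150.2
  [2→2.5]: (65.32+61.17)/2 × 0.5 = 31.6225
  [2.5→4]: (61.17+50.26)/2 × 1.5 = 83.5725
  [4→10]: (50.26+22.90)/2 × 6 = 219.48
  [10→14]: (22.90+13.56)/2 × 4 = 72.92
  Sum = 557.795 µg/mL·h
IV tail: 13.56/0.131 = 103.511; AUC_iv,0→∞ = 557.795 + 103.511 = 661.306 µg/mL·h
Trapezoidal AUC_0→8 (sublingual tablet):
  [0→4]: (0.00+29.87)/2 × 4 = 59.74
  [4→5]: (29.87+28.14)/2 × 1 = 29.005
  [5→8]: (28.14+20.73)/2 × 3 = 73.305
  Sum = 162.05 µg/mL·h
sublingual tablet tail: 20.73/0.131 = 158.244; AUC_ev,0→∞ = 162.05 + 158.244 = 320.294 µg/mL·h
F = (AUC_ev/D_ev)/(AUC_iv/D_iv) = (320.294/1000)/(661.306/250) = 0.320294/2.645224 = 0.1211

F = 0.12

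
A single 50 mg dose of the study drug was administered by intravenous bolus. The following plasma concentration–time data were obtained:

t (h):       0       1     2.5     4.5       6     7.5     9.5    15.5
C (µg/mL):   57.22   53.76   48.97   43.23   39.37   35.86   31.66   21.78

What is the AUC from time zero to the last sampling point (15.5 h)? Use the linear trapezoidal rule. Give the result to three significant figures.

AUC = 571 µg/mL·h

Trapezoidal AUC_0→15.5:
  [0→1]: (57.22+53.76)/2 × 1 = 55.49
  [1→2.5]: (53.76+48.97)/2 × 1.5 = 77.0475
  [2.5→4.5]: (48.97+43.23)/2 × 2 = 92.2
  [4.5→6]: (43.23+39.37)/2 × 1.5 = 61.95
  [6→7.5]: (39.37+35.86)/2 × 1.5 = 56.4225
  [7.5→9.5]: (35.86+31.66)/2 × 2 = 67.52
  [9.5→15.5]: (31.66+21.78)/2 × 6 = 160.32
  Sum = 570.95 µg/mL·h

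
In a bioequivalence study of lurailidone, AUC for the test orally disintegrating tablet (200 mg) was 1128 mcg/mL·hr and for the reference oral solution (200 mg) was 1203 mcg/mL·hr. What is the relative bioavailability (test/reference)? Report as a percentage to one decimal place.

F_rel = 93.8%

F_rel = (AUC_test/D_test) / (AUC_ref/D_ref)
      = (1128/200) / (1203/200)
      = 5.64 / 6.015 = 0.9377 = 93.77%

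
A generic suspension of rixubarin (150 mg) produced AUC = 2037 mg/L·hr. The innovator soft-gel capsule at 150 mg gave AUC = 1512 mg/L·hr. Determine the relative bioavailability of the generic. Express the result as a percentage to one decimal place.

F_rel = (AUC_test/D_test) / (AUC_ref/D_ref)
      = (2037/150) / (1512/150)
      = 13.58 / 10.08 = 1.3472 = 134.72%

F_rel = 134.7%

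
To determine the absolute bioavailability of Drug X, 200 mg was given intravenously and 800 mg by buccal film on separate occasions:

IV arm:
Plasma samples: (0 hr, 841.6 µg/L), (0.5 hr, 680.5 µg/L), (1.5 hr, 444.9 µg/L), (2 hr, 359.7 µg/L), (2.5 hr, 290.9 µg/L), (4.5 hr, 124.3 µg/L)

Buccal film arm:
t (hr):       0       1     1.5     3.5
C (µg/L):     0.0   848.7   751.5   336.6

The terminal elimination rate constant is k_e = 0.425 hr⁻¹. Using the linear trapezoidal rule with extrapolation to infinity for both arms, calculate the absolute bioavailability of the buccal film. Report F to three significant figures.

Trapezoidal AUC_0→4.5 (IV):
  [0→0.5]: (841.6+680.5)/2 × 0.5 = 380.525
  [0.5→1.5]: (680.5+444.9)/2 × 1 = 562.7
  [1.5→2]: (444.9+359.7)/2 × 0.5 = 201.15
  [2→2.5]: (359.7+290.9)/2 × 0.5 = 162.65
  [2.5→4.5]: (290.9+124.3)/2 × 2 = 415.2
  Sum = 1722.225 µg/L·hr
IV tail: 124.3/0.425 = 292.471; AUC_iv,0→∞ = 1722.225 + 292.471 = 2014.696 µg/L·hr
Trapezoidal AUC_0→3.5 (buccal film):
  [0→1]: (0.0+848.7)/2 × 1 = 424.35
  [1→1.5]: (848.7+751.5)/2 × 0.5 = 400.05
  [1.5→3.5]: (751.5+336.6)/2 × 2 = 1088.1
  Sum = 1912.5 µg/L·hr
buccal film tail: 336.6/0.425 = 792.000; AUC_ev,0→∞ = 1912.5 + 792.000 = 2704.5 µg/L·hr
F = (AUC_ev/D_ev)/(AUC_iv/D_iv) = (2704.5/800)/(2014.696/200) = 3.380625/10.07348 = 0.3356

F = 0.336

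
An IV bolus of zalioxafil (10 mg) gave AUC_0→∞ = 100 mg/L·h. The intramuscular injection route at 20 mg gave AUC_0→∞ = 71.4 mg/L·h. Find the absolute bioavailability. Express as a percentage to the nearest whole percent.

F = 36%

F = (AUC_ev / D_ev) / (AUC_iv / D_iv)
  = (71.4/20) / (100/10)
  = 3.57 / 10 = 0.3570
  = 35.70%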